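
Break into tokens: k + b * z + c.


Scan left to right, longest-match per lexeme
Tokens: ID(k), OP(+), ID(b), OP(*), ID(z), OP(+), ID(c)


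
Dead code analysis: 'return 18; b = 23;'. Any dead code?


statement follows a return and is unreachable
Dead: 'b = 23'


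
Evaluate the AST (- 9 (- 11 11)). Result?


Evaluate inner: (- 11 11) = 0
Evaluate root: (- 9 0) = 9
Result: 9


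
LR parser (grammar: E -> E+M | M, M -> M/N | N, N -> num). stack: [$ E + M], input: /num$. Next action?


'/' can extend M; shift to build M -> M/N
Action: shift


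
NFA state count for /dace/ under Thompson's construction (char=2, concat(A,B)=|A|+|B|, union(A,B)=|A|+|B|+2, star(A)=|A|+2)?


Syntax tree has 4 char leaf(s), 0 union(s), 0 star(s)
chars contribute 4×2 = 8; each union adds +2; each star adds +2
Total: 8 + 0 + 0 = 8 states


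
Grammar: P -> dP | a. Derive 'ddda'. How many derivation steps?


Derivation: P => dP => ddP => dddP => ddda
Steps: 4


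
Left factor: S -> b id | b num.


Common prefix: 'b'
Factored: S -> b S', S' -> id | num


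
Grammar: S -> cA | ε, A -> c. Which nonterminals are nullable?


A nonterminal is nullable iff some alternative derives ε (directly, or every symbol in it is nullable)
Nullable: {S}


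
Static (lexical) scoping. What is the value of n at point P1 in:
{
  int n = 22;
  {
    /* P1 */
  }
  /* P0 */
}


P1's block does not declare n; resolves to the enclosing declaration at depth 0
n = 22


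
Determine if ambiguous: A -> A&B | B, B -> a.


precedence layered via separate nonterminal B: deterministic
Unambiguous


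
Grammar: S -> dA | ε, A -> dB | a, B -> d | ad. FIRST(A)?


Per alternative of A: FIRST(dB) = {d}; FIRST(a) = {a}
FIRST(A) = {a, d}


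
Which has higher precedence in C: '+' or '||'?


'+' is additive (level 9); '||' is logical OR (level 1)
Higher level binds tighter
'+' has higher precedence than '||'


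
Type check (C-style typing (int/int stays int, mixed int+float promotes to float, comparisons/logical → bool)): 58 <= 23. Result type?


Operand types: int <= int
Rule: comparison yields bool
Result type: bool


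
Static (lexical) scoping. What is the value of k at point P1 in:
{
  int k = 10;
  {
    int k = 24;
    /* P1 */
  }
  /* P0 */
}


k declared in the same block as P1
k = 24


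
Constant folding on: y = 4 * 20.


4 * 20 = 80 at compile time
Optimized: y = 80


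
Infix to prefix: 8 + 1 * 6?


'*' binds tighter: tree is (+ 8 (* 1 6))
Prefix: + 8 * 1 6


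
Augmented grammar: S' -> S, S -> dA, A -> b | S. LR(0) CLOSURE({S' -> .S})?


Start: S' -> .S
For each item with dot before a nonterminal B, add B -> .γ for every B-production
Closure: [S' -> .S, S -> .dA]


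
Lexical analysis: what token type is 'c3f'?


Pattern: letter/underscore followed by alphanumerics, not a keyword
Type: IDENTIFIER


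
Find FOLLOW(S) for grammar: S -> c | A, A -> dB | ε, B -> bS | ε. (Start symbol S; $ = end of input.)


$ ∈ FOLLOW(S). For each A -> αBβ: add FIRST(β)\{ε} to FOLLOW(B); if β nullable, add FOLLOW(A).
FOLLOW(S) = {$}


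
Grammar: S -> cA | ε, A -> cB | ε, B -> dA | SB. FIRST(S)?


Per alternative of S: FIRST(cA) = {c}; FIRST(ε) = {ε}
FIRST(S) = {c, ε}


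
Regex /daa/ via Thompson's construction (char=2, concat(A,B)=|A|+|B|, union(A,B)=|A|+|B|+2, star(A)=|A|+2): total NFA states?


Syntax tree has 3 char leaf(s), 0 union(s), 0 star(s)
chars contribute 3×2 = 6; each union adds +2; each star adds +2
Total: 6 + 0 + 0 = 6 states


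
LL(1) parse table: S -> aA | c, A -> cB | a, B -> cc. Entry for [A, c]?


For [A, c]: 'c' ∈ FIRST(cB)
Entry: A -> cB


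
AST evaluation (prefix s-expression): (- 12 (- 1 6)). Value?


Evaluate inner: (- 1 6) = -5
Evaluate root: (- 12 -5) = 17
Result: 17


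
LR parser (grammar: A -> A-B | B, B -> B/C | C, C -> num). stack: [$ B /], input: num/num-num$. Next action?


no handle; shift 'num'
Action: shift


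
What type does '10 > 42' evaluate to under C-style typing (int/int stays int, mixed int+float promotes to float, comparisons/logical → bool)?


Operand types: int > int
Rule: comparison yields bool
Result type: bool


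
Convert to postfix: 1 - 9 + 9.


Left to right (same or higher precedence on left)
Postfix: 1 9 - 9 +


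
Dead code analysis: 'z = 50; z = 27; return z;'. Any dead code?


first assignment to z is overwritten before any read
Dead: 'z = 50'


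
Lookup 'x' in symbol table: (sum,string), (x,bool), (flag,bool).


Lookup 'x' → type bool


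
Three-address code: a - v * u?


Break into single-operator statements:
t1 = v * u
t2 = a - t1


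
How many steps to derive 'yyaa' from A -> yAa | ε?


Derivation: A => yAa => yyAaa => yyaa
Steps: 3


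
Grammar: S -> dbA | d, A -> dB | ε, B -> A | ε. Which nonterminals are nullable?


A nonterminal is nullable iff some alternative derives ε (directly, or every symbol in it is nullable)
Nullable: {A, B}


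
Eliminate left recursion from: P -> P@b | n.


Left-recursive alternatives: P@b; non-recursive: n
Introduce P': P -> nP', P' -> @bP' | ε


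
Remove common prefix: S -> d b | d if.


Common prefix: 'd'
Factored: S -> d S', S' -> b | if


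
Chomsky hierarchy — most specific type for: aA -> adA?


LHS has context (more than one symbol) and |LHS| ≤ |RHS|
Classification: Type 1 (Context-Sensitive)


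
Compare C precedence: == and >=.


'>=' is relational (level 7); '==' is equality (level 6)
Higher level binds tighter
'>=' has higher precedence than '=='


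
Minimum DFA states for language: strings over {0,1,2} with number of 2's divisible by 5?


Track (count of 2) mod 5: states 0..4, accept at 0
Minimal DFA: 5 states


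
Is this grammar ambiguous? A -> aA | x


right-linear, alternatives start with distinct terminals 'a' vs 'x': unique leftmost derivation
Unambiguous


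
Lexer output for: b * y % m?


Scan left to right, longest-match per lexeme
Tokens: ID(b), OP(*), ID(y), OP(%), ID(m)


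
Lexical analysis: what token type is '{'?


Pattern: delimiter/punctuation
Type: PUNCTUATION


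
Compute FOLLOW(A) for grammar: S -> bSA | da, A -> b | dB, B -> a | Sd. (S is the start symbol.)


$ ∈ FOLLOW(S). For each A -> αBβ: add FIRST(β)\{ε} to FOLLOW(B); if β nullable, add FOLLOW(A).
FOLLOW(A) = {$, b, d}


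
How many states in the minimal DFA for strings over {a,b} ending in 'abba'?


Track the longest suffix of input matching a prefix of 'abba': 5 classes (prefixes of length 0..4)
Minimal DFA: 5 states


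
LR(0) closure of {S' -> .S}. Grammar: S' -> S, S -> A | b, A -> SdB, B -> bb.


Start: S' -> .S
For each item with dot before a nonterminal B, add B -> .γ for every B-production
Closure: [S' -> .S, S -> .A, S -> .b, A -> .SdB]


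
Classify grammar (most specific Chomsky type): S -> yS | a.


Right-linear: every RHS is a terminal or a terminal followed by one nonterminal
Classification: Type 3 (Regular)


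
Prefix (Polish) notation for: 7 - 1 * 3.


'*' binds tighter: tree is (- 7 (* 1 3))
Prefix: - 7 * 1 3


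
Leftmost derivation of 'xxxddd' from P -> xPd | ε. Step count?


Derivation: P => xPd => xxPdd => xxxPddd => xxxddd
Steps: 4


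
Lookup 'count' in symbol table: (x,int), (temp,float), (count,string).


Lookup 'count' → type string


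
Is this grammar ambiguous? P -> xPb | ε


balanced x^n…b^n: each string has a unique parse
Unambiguous


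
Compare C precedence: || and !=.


'!=' is equality (level 6); '||' is logical OR (level 1)
Higher level binds tighter
'!=' has higher precedence than '||'


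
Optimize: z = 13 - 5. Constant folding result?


13 - 5 = 8 at compile time
Optimized: z = 8


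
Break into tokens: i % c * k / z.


Scan left to right, longest-match per lexeme
Tokens: ID(i), OP(%), ID(c), OP(*), ID(k), OP(/), ID(z)


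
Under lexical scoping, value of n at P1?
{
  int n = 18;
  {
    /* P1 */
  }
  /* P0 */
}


P1's block does not declare n; resolves to the enclosing declaration at depth 0
n = 18


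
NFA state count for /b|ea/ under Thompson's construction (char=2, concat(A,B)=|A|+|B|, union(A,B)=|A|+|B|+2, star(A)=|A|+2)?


Syntax tree has 3 char leaf(s), 1 union(s), 0 star(s)
chars contribute 3×2 = 6; each union adds +2; each star adds +2
Total: 6 + 2 + 0 = 8 states


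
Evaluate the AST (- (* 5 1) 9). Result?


Evaluate inner: (* 5 1) = 5
Evaluate root: (- 5 9) = -4
Result: -4


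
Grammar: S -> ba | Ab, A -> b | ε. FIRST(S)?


Per alternative of S: FIRST(ba) = {b}; FIRST(Ab) = {b}
FIRST(S) = {b}


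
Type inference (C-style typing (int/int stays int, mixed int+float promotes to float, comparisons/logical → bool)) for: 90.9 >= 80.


Operand types: float >= int
Rule: comparison yields bool
Result type: bool


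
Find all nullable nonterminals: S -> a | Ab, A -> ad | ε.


A nonterminal is nullable iff some alternative derives ε (directly, or every symbol in it is nullable)
Nullable: {A}


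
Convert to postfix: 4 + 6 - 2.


Left to right (same or higher precedence on left)
Postfix: 4 6 + 2 -


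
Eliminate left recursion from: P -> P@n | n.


Left-recursive alternatives: P@n; non-recursive: n
Introduce P': P -> nP', P' -> @nP' | ε


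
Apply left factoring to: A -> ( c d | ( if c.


Common prefix: '('
Factored: A -> ( A', A' -> c d | if c


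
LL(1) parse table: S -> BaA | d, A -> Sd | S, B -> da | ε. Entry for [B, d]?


For [B, d]: 'd' ∈ FIRST(da)
Entry: B -> da


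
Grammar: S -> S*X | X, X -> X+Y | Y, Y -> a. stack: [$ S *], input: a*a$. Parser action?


no handle ('S*' is not any RHS); shift 'a'
Action: shift


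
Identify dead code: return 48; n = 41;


statement follows a return and is unreachable
Dead: 'n = 41'


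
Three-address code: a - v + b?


Break into single-operator statements:
t1 = a - v
t2 = t1 + b


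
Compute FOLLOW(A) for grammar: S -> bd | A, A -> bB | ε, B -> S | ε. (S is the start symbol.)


$ ∈ FOLLOW(S). For each A -> αBβ: add FIRST(β)\{ε} to FOLLOW(B); if β nullable, add FOLLOW(A).
FOLLOW(A) = {$}


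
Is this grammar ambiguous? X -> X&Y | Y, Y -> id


precedence layered via separate nonterminal Y: deterministic
Unambiguous


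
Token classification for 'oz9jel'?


Pattern: letter/underscore followed by alphanumerics, not a keyword
Type: IDENTIFIER


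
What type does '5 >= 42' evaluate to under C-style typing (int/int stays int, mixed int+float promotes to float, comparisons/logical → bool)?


Operand types: int >= int
Rule: comparison yields bool
Result type: bool


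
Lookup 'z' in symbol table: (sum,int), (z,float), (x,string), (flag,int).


Lookup 'z' → type float


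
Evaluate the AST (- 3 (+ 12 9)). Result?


Evaluate inner: (+ 12 9) = 21
Evaluate root: (- 3 21) = -18
Result: -18


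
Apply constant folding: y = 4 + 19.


4 + 19 = 23 at compile time
Optimized: y = 23


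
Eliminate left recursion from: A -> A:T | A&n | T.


Left-recursive alternatives: A:T, A&n; non-recursive: T
Introduce A': A -> TA', A' -> :TA' | &nA' | ε


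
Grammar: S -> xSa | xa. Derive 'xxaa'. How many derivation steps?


Derivation: S => xSa => xxaa
Steps: 2


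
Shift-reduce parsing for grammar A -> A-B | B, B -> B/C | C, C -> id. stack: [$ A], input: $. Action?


start symbol A on stack, input exhausted
Action: accept


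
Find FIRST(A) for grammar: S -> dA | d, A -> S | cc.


Per alternative of A: FIRST(S) = {d}; FIRST(cc) = {c}
FIRST(A) = {c, d}


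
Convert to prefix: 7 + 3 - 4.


left-to-right (same/higher precedence on left): tree is (- (+ 7 3) 4)
Prefix: - + 7 3 4


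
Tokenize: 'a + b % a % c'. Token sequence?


Scan left to right, longest-match per lexeme
Tokens: ID(a), OP(+), ID(b), OP(%), ID(a), OP(%), ID(c)


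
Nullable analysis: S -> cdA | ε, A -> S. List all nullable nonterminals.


A nonterminal is nullable iff some alternative derives ε (directly, or every symbol in it is nullable)
Nullable: {A, S}


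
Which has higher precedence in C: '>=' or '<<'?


'<<' is shift (level 8); '>=' is relational (level 7)
Higher level binds tighter
'<<' has higher precedence than '>='


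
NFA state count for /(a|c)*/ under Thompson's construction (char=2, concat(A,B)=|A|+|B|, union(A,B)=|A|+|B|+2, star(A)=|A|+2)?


Syntax tree has 2 char leaf(s), 1 union(s), 1 star(s)
chars contribute 2×2 = 4; each union adds +2; each star adds +2
Total: 4 + 2 + 2 = 8 states


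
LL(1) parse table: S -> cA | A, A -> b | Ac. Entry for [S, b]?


For [S, b]: 'b' ∈ FIRST(A)
Entry: S -> A


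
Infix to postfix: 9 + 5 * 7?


* has higher precedence, evaluate 5*7 first
Postfix: 9 5 7 * +


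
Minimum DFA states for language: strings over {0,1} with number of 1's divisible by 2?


Track (count of 1) mod 2: states 0..1, accept at 0
Minimal DFA: 2 states


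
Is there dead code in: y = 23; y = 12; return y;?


first assignment to y is overwritten before any read
Dead: 'y = 23'


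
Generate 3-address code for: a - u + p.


Break into single-operator statements:
t1 = a - u
t2 = t1 + p


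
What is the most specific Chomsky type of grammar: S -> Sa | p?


Left-linear: every RHS is a terminal or one nonterminal followed by a terminal
Classification: Type 3 (Regular)


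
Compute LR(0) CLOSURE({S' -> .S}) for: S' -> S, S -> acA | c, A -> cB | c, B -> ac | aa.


Start: S' -> .S
For each item with dot before a nonterminal B, add B -> .γ for every B-production
Closure: [S' -> .S, S -> .acA, S -> .c]


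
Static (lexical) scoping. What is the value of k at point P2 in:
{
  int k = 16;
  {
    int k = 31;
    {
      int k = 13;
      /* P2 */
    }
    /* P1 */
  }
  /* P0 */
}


k declared in the same block as P2
k = 13


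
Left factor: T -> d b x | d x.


Common prefix: 'd'
Factored: T -> d T', T' -> b x | x


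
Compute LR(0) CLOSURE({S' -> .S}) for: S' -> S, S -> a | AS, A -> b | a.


Start: S' -> .S
For each item with dot before a nonterminal B, add B -> .γ for every B-production
Closure: [S' -> .S, S -> .a, S -> .AS, A -> .b, A -> .a]


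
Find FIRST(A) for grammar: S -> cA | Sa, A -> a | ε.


Per alternative of A: FIRST(a) = {a}; FIRST(ε) = {ε}
FIRST(A) = {a, ε}


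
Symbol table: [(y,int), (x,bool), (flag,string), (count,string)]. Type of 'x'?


Lookup 'x' → type bool


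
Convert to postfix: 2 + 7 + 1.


Left to right (same or higher precedence on left)
Postfix: 2 7 + 1 +


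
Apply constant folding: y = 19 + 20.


19 + 20 = 39 at compile time
Optimized: y = 39


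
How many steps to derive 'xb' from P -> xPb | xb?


Derivation: P => xb
Steps: 1


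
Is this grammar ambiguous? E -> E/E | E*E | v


'v/v*v' has two parse trees (no precedence encoded between / and *)
Ambiguous


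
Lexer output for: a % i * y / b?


Scan left to right, longest-match per lexeme
Tokens: ID(a), OP(%), ID(i), OP(*), ID(y), OP(/), ID(b)


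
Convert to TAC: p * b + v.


Break into single-operator statements:
t1 = p * b
t2 = t1 + v


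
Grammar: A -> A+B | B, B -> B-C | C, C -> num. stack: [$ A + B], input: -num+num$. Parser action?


'-' can extend B; shift to build B -> B-C
Action: shift


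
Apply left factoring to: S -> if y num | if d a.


Common prefix: 'if'
Factored: S -> if S', S' -> y num | d a


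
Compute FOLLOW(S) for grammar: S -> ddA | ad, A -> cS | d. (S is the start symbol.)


$ ∈ FOLLOW(S). For each A -> αBβ: add FIRST(β)\{ε} to FOLLOW(B); if β nullable, add FOLLOW(A).
FOLLOW(S) = {$}


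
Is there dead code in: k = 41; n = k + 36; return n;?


k is read by n's definition; n is returned
No dead code


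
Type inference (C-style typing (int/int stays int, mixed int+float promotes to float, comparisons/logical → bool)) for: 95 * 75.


Operand types: int * int
Rule: mixed int/float promotes to float; int/int stays int
Result type: int


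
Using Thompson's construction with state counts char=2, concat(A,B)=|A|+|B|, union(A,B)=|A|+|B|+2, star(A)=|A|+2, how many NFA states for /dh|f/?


Syntax tree has 3 char leaf(s), 1 union(s), 0 star(s)
chars contribute 3×2 = 6; each union adds +2; each star adds +2
Total: 6 + 2 + 0 = 8 states


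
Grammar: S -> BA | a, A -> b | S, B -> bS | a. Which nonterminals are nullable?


A nonterminal is nullable iff some alternative derives ε (directly, or every symbol in it is nullable)
Nullable: {}


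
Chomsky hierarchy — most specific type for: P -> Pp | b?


Left-linear: every RHS is a terminal or one nonterminal followed by a terminal
Classification: Type 3 (Regular)


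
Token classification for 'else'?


Pattern: reserved word
Type: KEYWORD


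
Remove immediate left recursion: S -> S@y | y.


Left-recursive alternatives: S@y; non-recursive: y
Introduce S': S -> yS', S' -> @yS' | ε


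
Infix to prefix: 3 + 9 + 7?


left-to-right (same/higher precedence on left): tree is (+ (+ 3 9) 7)
Prefix: + + 3 9 7


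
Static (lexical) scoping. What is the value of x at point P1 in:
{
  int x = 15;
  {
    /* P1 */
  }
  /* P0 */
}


P1's block does not declare x; resolves to the enclosing declaration at depth 0
x = 15


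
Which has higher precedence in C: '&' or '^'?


'&' is bitwise AND (level 5); '^' is bitwise XOR (level 4)
Higher level binds tighter
'&' has higher precedence than '^'


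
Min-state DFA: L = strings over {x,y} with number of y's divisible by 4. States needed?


Track (count of y) mod 4: states 0..3, accept at 0
Minimal DFA: 4 states


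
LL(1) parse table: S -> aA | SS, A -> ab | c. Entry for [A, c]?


For [A, c]: 'c' ∈ FIRST(c)
Entry: A -> c


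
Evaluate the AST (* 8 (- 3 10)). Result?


Evaluate inner: (- 3 10) = -7
Evaluate root: (* 8 -7) = -56
Result: -56


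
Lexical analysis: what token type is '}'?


Pattern: delimiter/punctuation
Type: PUNCTUATION


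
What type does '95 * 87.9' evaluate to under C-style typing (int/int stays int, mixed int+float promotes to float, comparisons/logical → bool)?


Operand types: int * float
Rule: mixed int/float promotes to float; int/int stays int
Result type: float


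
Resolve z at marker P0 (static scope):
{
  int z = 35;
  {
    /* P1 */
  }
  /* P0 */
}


z declared in the same block as P0
z = 35


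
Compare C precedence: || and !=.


'!=' is equality (level 6); '||' is logical OR (level 1)
Higher level binds tighter
'!=' has higher precedence than '||'


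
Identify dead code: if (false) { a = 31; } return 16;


condition is constant false, so the whole block is unreachable
Dead: 'if (false) { a = 31; }'


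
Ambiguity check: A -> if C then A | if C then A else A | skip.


dangling else: 'if C then if C then skip else skip' parses two ways
Ambiguous


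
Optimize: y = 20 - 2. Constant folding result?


20 - 2 = 18 at compile time
Optimized: y = 18


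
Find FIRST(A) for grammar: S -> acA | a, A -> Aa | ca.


Per alternative of A: FIRST(Aa) = {c}; FIRST(ca) = {c}
FIRST(A) = {c}


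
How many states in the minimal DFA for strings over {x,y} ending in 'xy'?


Track the longest suffix of input matching a prefix of 'xy': 3 classes (prefixes of length 0..2)
Minimal DFA: 3 states


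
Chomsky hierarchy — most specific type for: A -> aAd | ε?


Single nonterminal LHS, but a^n d^n is not regular
Classification: Type 2 (Context-Free)


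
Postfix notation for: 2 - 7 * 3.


* has higher precedence, evaluate 7*3 first
Postfix: 2 7 3 * -


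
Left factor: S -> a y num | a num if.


Common prefix: 'a'
Factored: S -> a S', S' -> y num | num if


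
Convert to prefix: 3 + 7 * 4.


'*' binds tighter: tree is (+ 3 (* 7 4))
Prefix: + 3 * 7 4


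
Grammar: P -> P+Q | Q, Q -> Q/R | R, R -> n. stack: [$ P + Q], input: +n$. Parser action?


handle 'P+Q' on top; lookahead ∈ FOLLOW(P) = {+, $}
Action: reduce (P -> P+Q)


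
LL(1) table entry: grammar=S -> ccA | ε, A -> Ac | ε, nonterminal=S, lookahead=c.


For [S, c]: 'c' ∈ FIRST(ccA)
Entry: S -> ccA


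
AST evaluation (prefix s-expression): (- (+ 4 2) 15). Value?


Evaluate inner: (+ 4 2) = 6
Evaluate root: (- 6 15) = -9
Result: -9


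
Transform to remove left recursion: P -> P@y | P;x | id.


Left-recursive alternatives: P@y, P;x; non-recursive: id
Introduce P': P -> idP', P' -> @yP' | ;xP' | ε


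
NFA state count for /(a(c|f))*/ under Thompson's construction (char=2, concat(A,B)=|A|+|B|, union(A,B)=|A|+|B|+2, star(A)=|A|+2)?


Syntax tree has 3 char leaf(s), 1 union(s), 1 star(s)
chars contribute 3×2 = 6; each union adds +2; each star adds +2
Total: 6 + 2 + 2 = 10 states


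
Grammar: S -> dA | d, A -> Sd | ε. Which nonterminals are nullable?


A nonterminal is nullable iff some alternative derives ε (directly, or every symbol in it is nullable)
Nullable: {A}


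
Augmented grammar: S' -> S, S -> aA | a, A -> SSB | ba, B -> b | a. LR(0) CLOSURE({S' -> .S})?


Start: S' -> .S
For each item with dot before a nonterminal B, add B -> .γ for every B-production
Closure: [S' -> .S, S -> .aA, S -> .a]


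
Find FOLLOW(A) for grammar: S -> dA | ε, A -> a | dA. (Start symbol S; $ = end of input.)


$ ∈ FOLLOW(S). For each A -> αBβ: add FIRST(β)\{ε} to FOLLOW(B); if β nullable, add FOLLOW(A).
FOLLOW(A) = {$}


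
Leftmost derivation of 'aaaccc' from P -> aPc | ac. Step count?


Derivation: P => aPc => aaPcc => aaaccc
Steps: 3


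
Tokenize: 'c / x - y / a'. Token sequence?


Scan left to right, longest-match per lexeme
Tokens: ID(c), OP(/), ID(x), OP(-), ID(y), OP(/), ID(a)


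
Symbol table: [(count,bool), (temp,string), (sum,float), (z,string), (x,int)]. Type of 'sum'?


Lookup 'sum' → type float


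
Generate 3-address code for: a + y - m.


Break into single-operator statements:
t1 = a + y
t2 = t1 - m


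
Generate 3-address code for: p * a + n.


Break into single-operator statements:
t1 = p * a
t2 = t1 + n


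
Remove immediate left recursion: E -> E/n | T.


Left-recursive alternatives: E/n; non-recursive: T
Introduce E': E -> TE', E' -> /nE' | ε


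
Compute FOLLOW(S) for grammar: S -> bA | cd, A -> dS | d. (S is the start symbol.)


$ ∈ FOLLOW(S). For each A -> αBβ: add FIRST(β)\{ε} to FOLLOW(B); if β nullable, add FOLLOW(A).
FOLLOW(S) = {$}


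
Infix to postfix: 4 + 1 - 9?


Left to right (same or higher precedence on left)
Postfix: 4 1 + 9 -


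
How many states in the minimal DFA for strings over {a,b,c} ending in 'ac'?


Track the longest suffix of input matching a prefix of 'ac': 3 classes (prefixes of length 0..2)
Minimal DFA: 3 states


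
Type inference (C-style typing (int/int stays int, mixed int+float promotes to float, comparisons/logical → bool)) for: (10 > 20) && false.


Operand types: bool && bool
Rule: logical operators take bool operands and yield bool
Result type: bool


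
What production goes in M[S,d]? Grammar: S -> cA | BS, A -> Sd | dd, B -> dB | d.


For [S, d]: 'd' ∈ FIRST(BS)
Entry: S -> BS


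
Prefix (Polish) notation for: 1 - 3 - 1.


left-to-right (same/higher precedence on left): tree is (- (- 1 3) 1)
Prefix: - - 1 3 1


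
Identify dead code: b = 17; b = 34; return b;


first assignment to b is overwritten before any read
Dead: 'b = 17'


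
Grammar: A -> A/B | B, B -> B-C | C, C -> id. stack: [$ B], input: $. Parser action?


lookahead ∉ {-} so B won't extend; reduce A -> B
Action: reduce (A -> B)


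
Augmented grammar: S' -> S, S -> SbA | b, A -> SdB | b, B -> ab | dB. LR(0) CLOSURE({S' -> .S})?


Start: S' -> .S
For each item with dot before a nonterminal B, add B -> .γ for every B-production
Closure: [S' -> .S, S -> .SbA, S -> .b]


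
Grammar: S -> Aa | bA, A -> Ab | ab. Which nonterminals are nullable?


A nonterminal is nullable iff some alternative derives ε (directly, or every symbol in it is nullable)
Nullable: {}


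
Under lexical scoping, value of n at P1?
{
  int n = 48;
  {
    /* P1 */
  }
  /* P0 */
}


P1's block does not declare n; resolves to the enclosing declaration at depth 0
n = 48


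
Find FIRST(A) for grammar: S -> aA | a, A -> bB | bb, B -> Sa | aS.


Per alternative of A: FIRST(bB) = {b}; FIRST(bb) = {b}
FIRST(A) = {b}


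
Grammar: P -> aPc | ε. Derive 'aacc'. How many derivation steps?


Derivation: P => aPc => aaPcc => aacc
Steps: 3


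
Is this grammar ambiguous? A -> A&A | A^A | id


'id&id^id' has two parse trees (no precedence encoded between & and ^)
Ambiguous


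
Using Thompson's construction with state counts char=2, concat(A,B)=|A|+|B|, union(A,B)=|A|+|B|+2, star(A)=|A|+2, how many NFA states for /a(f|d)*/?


Syntax tree has 3 char leaf(s), 1 union(s), 1 star(s)
chars contribute 3×2 = 6; each union adds +2; each star adds +2
Total: 6 + 2 + 2 = 10 states


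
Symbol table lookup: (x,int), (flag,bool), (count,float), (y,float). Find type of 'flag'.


Lookup 'flag' → type bool


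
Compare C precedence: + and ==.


'+' is additive (level 9); '==' is equality (level 6)
Higher level binds tighter
'+' has higher precedence than '=='


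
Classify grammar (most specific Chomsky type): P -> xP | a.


Right-linear: every RHS is a terminal or a terminal followed by one nonterminal
Classification: Type 3 (Regular)


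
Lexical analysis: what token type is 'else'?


Pattern: reserved word
Type: KEYWORD


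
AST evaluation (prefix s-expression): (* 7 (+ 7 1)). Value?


Evaluate inner: (+ 7 1) = 8
Evaluate root: (* 7 8) = 56
Result: 56


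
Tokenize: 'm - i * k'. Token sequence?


Scan left to right, longest-match per lexeme
Tokens: ID(m), OP(-), ID(i), OP(*), ID(k)


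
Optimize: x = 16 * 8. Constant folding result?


16 * 8 = 128 at compile time
Optimized: x = 128


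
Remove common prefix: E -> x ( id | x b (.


Common prefix: 'x'
Factored: E -> x E', E' -> ( id | b (


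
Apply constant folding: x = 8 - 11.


8 - 11 = -3 at compile time
Optimized: x = -3


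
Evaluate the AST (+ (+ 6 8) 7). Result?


Evaluate inner: (+ 6 8) = 14
Evaluate root: (+ 14 7) = 21
Result: 21


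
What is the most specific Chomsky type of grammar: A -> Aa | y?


Left-linear: every RHS is a terminal or one nonterminal followed by a terminal
Classification: Type 3 (Regular)


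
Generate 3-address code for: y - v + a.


Break into single-operator statements:
t1 = y - v
t2 = t1 + a


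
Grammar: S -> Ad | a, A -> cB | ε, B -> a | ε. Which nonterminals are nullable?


A nonterminal is nullable iff some alternative derives ε (directly, or every symbol in it is nullable)
Nullable: {A, B}


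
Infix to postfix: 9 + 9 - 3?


Left to right (same or higher precedence on left)
Postfix: 9 9 + 3 -


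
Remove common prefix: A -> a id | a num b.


Common prefix: 'a'
Factored: A -> a A', A' -> id | num b


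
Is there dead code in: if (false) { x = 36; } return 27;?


condition is constant false, so the whole block is unreachable
Dead: 'if (false) { x = 36; }'


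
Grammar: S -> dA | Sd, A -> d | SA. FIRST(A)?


Per alternative of A: FIRST(d) = {d}; FIRST(SA) = {d}
FIRST(A) = {d}


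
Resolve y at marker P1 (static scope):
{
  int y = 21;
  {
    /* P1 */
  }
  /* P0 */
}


P1's block does not declare y; resolves to the enclosing declaration at depth 0
y = 21


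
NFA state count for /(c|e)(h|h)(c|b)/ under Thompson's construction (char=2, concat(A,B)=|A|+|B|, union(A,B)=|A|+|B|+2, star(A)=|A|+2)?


Syntax tree has 6 char leaf(s), 3 union(s), 0 star(s)
chars contribute 6×2 = 12; each union adds +2; each star adds +2
Total: 12 + 6 + 0 = 18 states


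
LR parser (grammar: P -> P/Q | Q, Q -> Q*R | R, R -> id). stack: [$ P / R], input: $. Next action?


'R' (not preceded by Q*) is the handle for Q -> R
Action: reduce (Q -> R)


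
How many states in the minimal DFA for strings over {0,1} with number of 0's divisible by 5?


Track (count of 0) mod 5: states 0..4, accept at 0
Minimal DFA: 5 states


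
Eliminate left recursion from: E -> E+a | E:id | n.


Left-recursive alternatives: E+a, E:id; non-recursive: n
Introduce E': E -> nE', E' -> +aE' | :idE' | ε


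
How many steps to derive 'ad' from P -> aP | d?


Derivation: P => aP => ad
Steps: 2


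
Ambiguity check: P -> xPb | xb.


balanced x^n…b^n: each string has a unique parse
Unambiguous


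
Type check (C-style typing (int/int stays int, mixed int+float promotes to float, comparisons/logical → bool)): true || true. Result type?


Operand types: bool || bool
Rule: logical operators take bool operands and yield bool
Result type: bool


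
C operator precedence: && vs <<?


'<<' is shift (level 8); '&&' is logical AND (level 2)
Higher level binds tighter
'<<' has higher precedence than '&&'


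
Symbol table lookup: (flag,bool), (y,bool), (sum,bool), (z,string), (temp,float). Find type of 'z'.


Lookup 'z' → type string


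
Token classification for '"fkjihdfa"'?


Pattern: double-quoted sequence
Type: STRING_LITERAL


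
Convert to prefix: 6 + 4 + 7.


left-to-right (same/higher precedence on left): tree is (+ (+ 6 4) 7)
Prefix: + + 6 4 7


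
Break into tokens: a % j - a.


Scan left to right, longest-match per lexeme
Tokens: ID(a), OP(%), ID(j), OP(-), ID(a)


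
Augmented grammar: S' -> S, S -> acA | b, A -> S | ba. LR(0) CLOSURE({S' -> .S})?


Start: S' -> .S
For each item with dot before a nonterminal B, add B -> .γ for every B-production
Closure: [S' -> .S, S -> .acA, S -> .b]


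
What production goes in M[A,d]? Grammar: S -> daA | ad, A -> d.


For [A, d]: 'd' ∈ FIRST(d)
Entry: A -> d


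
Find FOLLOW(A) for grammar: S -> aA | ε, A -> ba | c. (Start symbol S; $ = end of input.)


$ ∈ FOLLOW(S). For each A -> αBβ: add FIRST(β)\{ε} to FOLLOW(B); if β nullable, add FOLLOW(A).
FOLLOW(A) = {$}


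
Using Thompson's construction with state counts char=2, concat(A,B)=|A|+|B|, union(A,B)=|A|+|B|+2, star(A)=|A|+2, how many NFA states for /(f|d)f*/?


Syntax tree has 3 char leaf(s), 1 union(s), 1 star(s)
chars contribute 3×2 = 6; each union adds +2; each star adds +2
Total: 6 + 2 + 2 = 10 states


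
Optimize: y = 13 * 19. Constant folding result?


13 * 19 = 247 at compile time
Optimized: y = 247


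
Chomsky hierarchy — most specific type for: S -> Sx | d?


Left-linear: every RHS is a terminal or one nonterminal followed by a terminal
Classification: Type 3 (Regular)


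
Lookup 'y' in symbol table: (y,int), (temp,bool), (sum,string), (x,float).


Lookup 'y' → type int


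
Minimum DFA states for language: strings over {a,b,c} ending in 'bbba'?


Track the longest suffix of input matching a prefix of 'bbba': 5 classes (prefixes of length 0..4)
Minimal DFA: 5 states


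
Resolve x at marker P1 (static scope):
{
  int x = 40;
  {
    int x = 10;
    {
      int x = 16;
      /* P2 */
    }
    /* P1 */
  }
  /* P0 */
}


x declared in the same block as P1
x = 10


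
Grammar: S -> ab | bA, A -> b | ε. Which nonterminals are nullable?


A nonterminal is nullable iff some alternative derives ε (directly, or every symbol in it is nullable)
Nullable: {A}


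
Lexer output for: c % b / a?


Scan left to right, longest-match per lexeme
Tokens: ID(c), OP(%), ID(b), OP(/), ID(a)


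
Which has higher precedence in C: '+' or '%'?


'%' is multiplicative (level 10); '+' is additive (level 9)
Higher level binds tighter
'%' has higher precedence than '+'


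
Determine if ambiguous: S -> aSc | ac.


balanced a^n…c^n: each string has a unique parse
Unambiguous


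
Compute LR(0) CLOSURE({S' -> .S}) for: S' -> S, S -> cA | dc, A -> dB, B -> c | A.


Start: S' -> .S
For each item with dot before a nonterminal B, add B -> .γ for every B-production
Closure: [S' -> .S, S -> .cA, S -> .dc]


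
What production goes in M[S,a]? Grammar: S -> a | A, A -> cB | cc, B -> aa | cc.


For [S, a]: 'a' ∈ FIRST(a)
Entry: S -> a


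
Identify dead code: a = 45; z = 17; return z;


a is assigned but never read
Dead: 'a = 45'


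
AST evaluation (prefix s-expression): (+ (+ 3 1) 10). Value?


Evaluate inner: (+ 3 1) = 4
Evaluate root: (+ 4 10) = 14
Result: 14


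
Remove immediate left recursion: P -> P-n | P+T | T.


Left-recursive alternatives: P-n, P+T; non-recursive: T
Introduce P': P -> TP', P' -> -nP' | +TP' | ε


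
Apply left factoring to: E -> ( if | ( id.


Common prefix: '('
Factored: E -> ( E', E' -> if | id


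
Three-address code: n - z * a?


Break into single-operator statements:
t1 = z * a
t2 = n - t1


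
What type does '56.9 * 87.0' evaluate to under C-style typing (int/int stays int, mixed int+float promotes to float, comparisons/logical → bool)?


Operand types: float * float
Rule: mixed int/float promotes to float; int/int stays int
Result type: float


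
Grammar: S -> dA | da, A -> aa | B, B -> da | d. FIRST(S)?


Per alternative of S: FIRST(dA) = {d}; FIRST(da) = {d}
FIRST(S) = {d}


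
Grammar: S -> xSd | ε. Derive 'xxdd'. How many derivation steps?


Derivation: S => xSd => xxSdd => xxdd
Steps: 3


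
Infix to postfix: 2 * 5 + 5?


Left to right (same or higher precedence on left)
Postfix: 2 5 * 5 +


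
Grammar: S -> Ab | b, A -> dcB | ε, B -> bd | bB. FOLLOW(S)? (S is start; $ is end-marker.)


$ ∈ FOLLOW(S). For each A -> αBβ: add FIRST(β)\{ε} to FOLLOW(B); if β nullable, add FOLLOW(A).
FOLLOW(S) = {$}


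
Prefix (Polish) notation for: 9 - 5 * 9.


'*' binds tighter: tree is (- 9 (* 5 9))
Prefix: - 9 * 5 9


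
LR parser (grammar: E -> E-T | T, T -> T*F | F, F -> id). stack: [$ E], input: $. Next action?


start symbol E on stack, input exhausted
Action: accept


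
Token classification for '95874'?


Pattern: digits only
Type: INTEGER_LITERAL


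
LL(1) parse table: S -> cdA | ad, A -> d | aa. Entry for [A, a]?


For [A, a]: 'a' ∈ FIRST(aa)
Entry: A -> aa


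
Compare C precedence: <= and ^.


'<=' is relational (level 7); '^' is bitwise XOR (level 4)
Higher level binds tighter
'<=' has higher precedence than '^'


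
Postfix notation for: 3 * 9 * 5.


Left to right (same or higher precedence on left)
Postfix: 3 9 * 5 *


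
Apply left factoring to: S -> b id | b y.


Common prefix: 'b'
Factored: S -> b S', S' -> id | y


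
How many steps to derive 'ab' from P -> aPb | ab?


Derivation: P => ab
Steps: 1


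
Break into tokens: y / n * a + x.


Scan left to right, longest-match per lexeme
Tokens: ID(y), OP(/), ID(n), OP(*), ID(a), OP(+), ID(x)


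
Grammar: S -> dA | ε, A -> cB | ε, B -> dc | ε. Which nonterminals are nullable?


A nonterminal is nullable iff some alternative derives ε (directly, or every symbol in it is nullable)
Nullable: {A, B, S}


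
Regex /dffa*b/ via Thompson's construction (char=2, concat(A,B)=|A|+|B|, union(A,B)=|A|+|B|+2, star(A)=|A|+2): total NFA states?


Syntax tree has 5 char leaf(s), 0 union(s), 1 star(s)
chars contribute 5×2 = 10; each union adds +2; each star adds +2
Total: 10 + 0 + 2 = 12 states


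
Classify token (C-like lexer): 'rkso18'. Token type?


Pattern: letter/underscore followed by alphanumerics, not a keyword
Type: IDENTIFIER


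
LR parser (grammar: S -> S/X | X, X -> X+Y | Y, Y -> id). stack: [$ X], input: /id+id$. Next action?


lookahead ∉ {+} so X won't extend; reduce S -> X
Action: reduce (S -> X)


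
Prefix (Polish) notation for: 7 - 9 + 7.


left-to-right (same/higher precedence on left): tree is (+ (- 7 9) 7)
Prefix: + - 7 9 7


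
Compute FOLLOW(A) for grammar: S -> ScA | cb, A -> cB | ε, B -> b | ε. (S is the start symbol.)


$ ∈ FOLLOW(S). For each A -> αBβ: add FIRST(β)\{ε} to FOLLOW(B); if β nullable, add FOLLOW(A).
FOLLOW(A) = {$, c}


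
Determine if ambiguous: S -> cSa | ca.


balanced c^n…a^n: each string has a unique parse
Unambiguous


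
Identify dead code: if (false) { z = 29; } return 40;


condition is constant false, so the whole block is unreachable
Dead: 'if (false) { z = 29; }'


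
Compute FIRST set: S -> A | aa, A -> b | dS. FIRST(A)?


Per alternative of A: FIRST(b) = {b}; FIRST(dS) = {d}
FIRST(A) = {b, d}


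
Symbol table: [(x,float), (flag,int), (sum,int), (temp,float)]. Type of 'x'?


Lookup 'x' → type float


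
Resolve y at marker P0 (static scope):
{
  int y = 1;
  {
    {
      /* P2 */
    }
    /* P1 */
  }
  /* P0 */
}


y declared in the same block as P0
y = 1


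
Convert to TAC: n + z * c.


Break into single-operator statements:
t1 = z * c
t2 = n + t1


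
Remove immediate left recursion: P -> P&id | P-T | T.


Left-recursive alternatives: P&id, P-T; non-recursive: T
Introduce P': P -> TP', P' -> &idP' | -TP' | ε


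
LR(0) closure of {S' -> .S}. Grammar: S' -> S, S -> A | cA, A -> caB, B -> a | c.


Start: S' -> .S
For each item with dot before a nonterminal B, add B -> .γ for every B-production
Closure: [S' -> .S, S -> .A, S -> .cA, A -> .caB]


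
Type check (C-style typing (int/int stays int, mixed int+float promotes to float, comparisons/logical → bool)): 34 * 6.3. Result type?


Operand types: int * float
Rule: mixed int/float promotes to float; int/int stays int
Result type: float


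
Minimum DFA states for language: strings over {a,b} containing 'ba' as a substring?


KMP-style automaton: 2 progress states + 1 absorbing accept = 3
Minimal DFA: 3 states


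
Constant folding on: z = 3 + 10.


3 + 10 = 13 at compile time
Optimized: z = 13


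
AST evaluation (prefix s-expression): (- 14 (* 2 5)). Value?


Evaluate inner: (* 2 5) = 10
Evaluate root: (- 14 10) = 4
Result: 4


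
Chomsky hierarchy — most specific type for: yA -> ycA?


LHS has context (more than one symbol) and |LHS| ≤ |RHS|
Classification: Type 1 (Context-Sensitive)


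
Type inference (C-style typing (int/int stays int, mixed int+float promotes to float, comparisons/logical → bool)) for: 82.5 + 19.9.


Operand types: float + float
Rule: mixed int/float promotes to float; int/int stays int
Result type: float


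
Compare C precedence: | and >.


'>' is relational (level 7); '|' is bitwise OR (level 3)
Higher level binds tighter
'>' has higher precedence than '|'


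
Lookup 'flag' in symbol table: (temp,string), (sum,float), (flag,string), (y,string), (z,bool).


Lookup 'flag' → type string


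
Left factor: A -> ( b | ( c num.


Common prefix: '('
Factored: A -> ( A', A' -> b | c num


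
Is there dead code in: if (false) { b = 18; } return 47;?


condition is constant false, so the whole block is unreachable
Dead: 'if (false) { b = 18; }'


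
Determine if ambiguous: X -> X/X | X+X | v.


'v/v+v' has two parse trees (no precedence encoded between / and +)
Ambiguous


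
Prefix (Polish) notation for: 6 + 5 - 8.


left-to-right (same/higher precedence on left): tree is (- (+ 6 5) 8)
Prefix: - + 6 5 8


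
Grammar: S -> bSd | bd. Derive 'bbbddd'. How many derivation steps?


Derivation: S => bSd => bbSdd => bbbddd
Steps: 3
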